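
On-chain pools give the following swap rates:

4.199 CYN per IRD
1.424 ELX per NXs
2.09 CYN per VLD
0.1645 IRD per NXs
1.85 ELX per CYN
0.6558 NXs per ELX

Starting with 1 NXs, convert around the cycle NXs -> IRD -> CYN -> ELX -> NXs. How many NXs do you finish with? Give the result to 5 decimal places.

0.83802

1 NXs × 0.1645 = 0.1645 IRD
0.1645 IRD × 4.199 = 0.6907355 CYN
0.6907355 CYN × 1.85 = 1.277860675 ELX
1.277860675 ELX × 0.6558 = 0.838021030665 NXs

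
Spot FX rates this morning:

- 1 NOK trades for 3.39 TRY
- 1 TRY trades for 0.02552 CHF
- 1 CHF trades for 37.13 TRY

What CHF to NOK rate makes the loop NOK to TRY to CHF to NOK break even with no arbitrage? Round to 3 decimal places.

Known legs of the cycle: 3.39 × 0.02552 = 0.0865128
For no arbitrage the full-cycle product must be 1, so the missing rate is 1 / 0.0865128 ≈ 11.55898.

11.559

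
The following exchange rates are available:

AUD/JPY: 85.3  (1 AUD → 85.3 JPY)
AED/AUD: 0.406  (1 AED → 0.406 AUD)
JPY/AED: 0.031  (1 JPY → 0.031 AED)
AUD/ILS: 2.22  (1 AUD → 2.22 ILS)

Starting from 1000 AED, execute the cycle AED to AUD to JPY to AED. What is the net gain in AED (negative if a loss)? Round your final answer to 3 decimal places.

73.586

1000 AED × 0.406 = 406 AUD
406 AUD × 85.3 = 34631.8 JPY
34631.8 JPY × 0.031 = 1073.5858 AED
Net change: 1073.5858 − 1000 = 73.5858 AED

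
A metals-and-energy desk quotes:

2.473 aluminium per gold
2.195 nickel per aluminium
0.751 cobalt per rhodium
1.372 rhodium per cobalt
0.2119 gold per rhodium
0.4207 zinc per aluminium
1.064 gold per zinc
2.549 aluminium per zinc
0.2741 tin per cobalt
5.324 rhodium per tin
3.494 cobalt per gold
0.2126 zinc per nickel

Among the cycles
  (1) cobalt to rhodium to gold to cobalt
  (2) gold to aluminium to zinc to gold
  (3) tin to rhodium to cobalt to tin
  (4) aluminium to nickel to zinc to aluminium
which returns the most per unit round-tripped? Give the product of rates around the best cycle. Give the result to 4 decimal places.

1.1895

(1) 1.372 × 0.2119 × 3.494 = 1.01580
(2) 2.473 × 0.4207 × 1.064 = 1.10698
(3) 5.324 × 0.751 × 0.2741 = 1.09594
(4) 2.195 × 0.2126 × 2.549 = 1.18951
Highest is cycle (4) at 1.1895 (>1, arbitrage).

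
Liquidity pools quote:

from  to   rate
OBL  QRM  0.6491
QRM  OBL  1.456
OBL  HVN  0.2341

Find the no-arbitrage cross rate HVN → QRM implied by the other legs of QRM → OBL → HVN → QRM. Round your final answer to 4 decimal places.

2.9338

Known legs of the cycle: 1.456 × 0.2341 = 0.3408496
For no arbitrage the full-cycle product must be 1, so the missing rate is 1 / 0.3408496 ≈ 2.933845.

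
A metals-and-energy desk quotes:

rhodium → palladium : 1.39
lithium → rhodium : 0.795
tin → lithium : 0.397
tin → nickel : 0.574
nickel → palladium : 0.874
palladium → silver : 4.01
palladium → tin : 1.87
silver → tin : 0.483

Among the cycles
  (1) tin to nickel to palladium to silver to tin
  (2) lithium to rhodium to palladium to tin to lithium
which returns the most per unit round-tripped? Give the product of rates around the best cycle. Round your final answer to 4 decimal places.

(1) 0.574 × 0.874 × 4.01 × 0.483 = 0.97166
(2) 0.795 × 1.39 × 1.87 × 0.397 = 0.82038
Highest is cycle (1) at 0.9717 (≤1, no arbitrage).

0.9717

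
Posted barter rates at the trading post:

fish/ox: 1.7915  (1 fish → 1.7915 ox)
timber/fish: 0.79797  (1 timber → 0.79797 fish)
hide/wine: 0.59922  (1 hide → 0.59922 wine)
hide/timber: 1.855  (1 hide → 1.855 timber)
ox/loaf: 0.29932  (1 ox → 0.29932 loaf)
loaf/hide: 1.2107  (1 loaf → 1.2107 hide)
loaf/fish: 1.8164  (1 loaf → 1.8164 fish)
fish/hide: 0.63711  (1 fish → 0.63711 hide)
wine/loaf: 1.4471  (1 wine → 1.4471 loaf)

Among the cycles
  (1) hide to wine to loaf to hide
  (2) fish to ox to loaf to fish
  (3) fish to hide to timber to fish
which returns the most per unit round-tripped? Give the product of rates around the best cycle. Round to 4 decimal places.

(1) 0.59922 × 1.4471 × 1.2107 = 1.04984
(2) 1.7915 × 0.29932 × 1.8164 = 0.97401
(3) 0.63711 × 1.855 × 0.79797 = 0.94307
Highest is cycle (1) at 1.0498 (>1, arbitrage).

1.0498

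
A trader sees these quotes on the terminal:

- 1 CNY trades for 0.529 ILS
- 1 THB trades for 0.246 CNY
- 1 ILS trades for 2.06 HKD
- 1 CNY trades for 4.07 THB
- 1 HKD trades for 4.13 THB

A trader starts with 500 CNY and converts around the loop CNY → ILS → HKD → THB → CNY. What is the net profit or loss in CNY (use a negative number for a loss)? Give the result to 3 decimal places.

53.577

500 CNY × 0.529 = 264.5 ILS
264.5 ILS × 2.06 = 544.87 HKD
544.87 HKD × 4.13 = 2250.3131 THB
2250.3131 THB × 0.246 = 553.5770226 CNY
Net change: 553.5770226 − 500 = 53.5770226 CNY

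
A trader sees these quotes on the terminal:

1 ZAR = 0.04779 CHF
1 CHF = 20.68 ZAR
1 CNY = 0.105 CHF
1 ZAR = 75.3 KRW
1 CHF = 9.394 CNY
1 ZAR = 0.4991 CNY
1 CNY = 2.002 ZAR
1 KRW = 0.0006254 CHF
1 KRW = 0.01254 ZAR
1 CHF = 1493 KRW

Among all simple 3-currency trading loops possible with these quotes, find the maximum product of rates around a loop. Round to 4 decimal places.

1.0837

ZAR→CNY→CHF→ZAR: 0.4991 × 0.105 × 20.68 = 1.08375
ZAR→KRW→CHF→ZAR: 75.3 × 0.0006254 × 20.68 = 0.97388
ZAR→CHF→CNY→ZAR: 0.04779 × 9.394 × 2.002 = 0.89878
ZAR→CHF→KRW→ZAR: 0.04779 × 1493 × 0.01254 = 0.89473
Maximum is ZAR→CNY→CHF→ZAR at 1.0837; arbitrage exists.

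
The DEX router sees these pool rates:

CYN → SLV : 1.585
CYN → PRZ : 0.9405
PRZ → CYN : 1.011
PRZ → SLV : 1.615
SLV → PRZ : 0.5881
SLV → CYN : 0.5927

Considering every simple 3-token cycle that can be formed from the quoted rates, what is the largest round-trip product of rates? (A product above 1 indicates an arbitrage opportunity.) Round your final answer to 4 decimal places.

CYN→SLV→PRZ→CYN: 1.585 × 0.5881 × 1.011 = 0.94239
CYN→PRZ→SLV→CYN: 0.9405 × 1.615 × 0.5927 = 0.90026
Maximum is CYN→SLV→PRZ→CYN at 0.9424; no arbitrage — every cycle loses value.

0.9424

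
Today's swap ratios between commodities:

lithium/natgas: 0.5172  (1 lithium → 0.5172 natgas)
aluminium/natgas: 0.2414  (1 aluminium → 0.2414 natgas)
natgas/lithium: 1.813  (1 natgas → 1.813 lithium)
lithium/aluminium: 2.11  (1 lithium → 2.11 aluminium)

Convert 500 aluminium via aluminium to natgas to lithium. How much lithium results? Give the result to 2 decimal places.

218.83

500 aluminium × 0.2414 = 120.7 natgas
120.7 natgas × 1.813 = 218.8291 lithium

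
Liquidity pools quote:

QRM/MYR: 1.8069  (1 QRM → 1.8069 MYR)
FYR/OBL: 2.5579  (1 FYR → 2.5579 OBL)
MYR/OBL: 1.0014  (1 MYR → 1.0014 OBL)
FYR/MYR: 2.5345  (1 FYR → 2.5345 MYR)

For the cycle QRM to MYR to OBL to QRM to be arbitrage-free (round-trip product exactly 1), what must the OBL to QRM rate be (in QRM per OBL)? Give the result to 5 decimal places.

0.55266

Known legs of the cycle: 1.8069 × 1.0014 = 1.80942966
For no arbitrage the full-cycle product must be 1, so the missing rate is 1 / 1.80942966 ≈ 0.5526603.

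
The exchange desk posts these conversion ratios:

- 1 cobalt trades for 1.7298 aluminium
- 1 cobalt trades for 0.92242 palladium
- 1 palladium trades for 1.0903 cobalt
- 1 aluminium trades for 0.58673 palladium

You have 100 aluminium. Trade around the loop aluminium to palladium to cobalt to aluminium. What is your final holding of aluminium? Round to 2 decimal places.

110.66

100 aluminium × 0.58673 = 58.673 palladium
58.673 palladium × 1.0903 = 63.9711719 cobalt
63.9711719 cobalt × 1.7298 = 110.65733315262 aluminium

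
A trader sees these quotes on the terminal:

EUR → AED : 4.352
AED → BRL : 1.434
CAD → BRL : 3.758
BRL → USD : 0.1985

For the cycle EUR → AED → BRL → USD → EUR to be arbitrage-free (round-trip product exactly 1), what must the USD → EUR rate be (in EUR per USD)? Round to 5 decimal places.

0.80724

Known legs of the cycle: 4.352 × 1.434 × 0.1985 = 1.238792448
For no arbitrage the full-cycle product must be 1, so the missing rate is 1 / 1.238792448 ≈ 0.8072377.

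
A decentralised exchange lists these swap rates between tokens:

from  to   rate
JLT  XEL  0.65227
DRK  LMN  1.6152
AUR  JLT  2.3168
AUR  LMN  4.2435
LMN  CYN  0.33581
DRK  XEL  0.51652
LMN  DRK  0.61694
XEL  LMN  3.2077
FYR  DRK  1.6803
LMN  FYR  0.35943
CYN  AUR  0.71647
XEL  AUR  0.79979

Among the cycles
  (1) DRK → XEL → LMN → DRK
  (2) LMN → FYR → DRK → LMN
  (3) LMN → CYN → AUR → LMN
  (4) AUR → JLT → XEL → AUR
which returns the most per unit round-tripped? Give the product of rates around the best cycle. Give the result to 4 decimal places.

(1) 0.51652 × 3.2077 × 0.61694 = 1.02217
(2) 0.35943 × 1.6803 × 1.6152 = 0.97550
(3) 0.33581 × 0.71647 × 4.2435 = 1.02098
(4) 2.3168 × 0.65227 × 0.79979 = 1.20863
Highest is cycle (4) at 1.2086 (>1, arbitrage).

1.2086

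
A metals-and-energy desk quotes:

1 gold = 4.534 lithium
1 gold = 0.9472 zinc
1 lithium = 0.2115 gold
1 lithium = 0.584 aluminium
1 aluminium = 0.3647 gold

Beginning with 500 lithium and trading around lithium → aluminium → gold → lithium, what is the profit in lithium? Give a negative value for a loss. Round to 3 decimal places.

500 lithium × 0.584 = 292 aluminium
292 aluminium × 0.3647 = 106.4924 gold
106.4924 gold × 4.534 = 482.8365416 lithium
Net change: 482.8365416 − 500 = -17.1634584 lithium

-17.163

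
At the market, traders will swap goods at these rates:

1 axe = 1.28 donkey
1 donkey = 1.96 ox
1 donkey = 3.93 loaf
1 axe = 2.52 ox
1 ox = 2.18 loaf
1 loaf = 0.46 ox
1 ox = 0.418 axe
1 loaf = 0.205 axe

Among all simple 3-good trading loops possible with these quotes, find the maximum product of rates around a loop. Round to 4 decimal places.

1.1262

loaf→axe→ox→loaf: 0.205 × 2.52 × 2.18 = 1.12619
ox→axe→donkey→ox: 0.418 × 1.28 × 1.96 = 1.04868
loaf→axe→donkey→loaf: 0.205 × 1.28 × 3.93 = 1.03123
Maximum is loaf→axe→ox→loaf at 1.1262; arbitrage exists.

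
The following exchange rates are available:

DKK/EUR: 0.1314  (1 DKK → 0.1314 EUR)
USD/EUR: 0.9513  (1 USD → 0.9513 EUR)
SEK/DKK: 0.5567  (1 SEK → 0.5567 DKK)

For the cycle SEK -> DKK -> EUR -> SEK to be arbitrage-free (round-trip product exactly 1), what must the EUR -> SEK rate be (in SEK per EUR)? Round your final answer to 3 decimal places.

13.670

Known legs of the cycle: 0.5567 × 0.1314 = 0.07315038
For no arbitrage the full-cycle product must be 1, so the missing rate is 1 / 0.07315038 ≈ 13.67047.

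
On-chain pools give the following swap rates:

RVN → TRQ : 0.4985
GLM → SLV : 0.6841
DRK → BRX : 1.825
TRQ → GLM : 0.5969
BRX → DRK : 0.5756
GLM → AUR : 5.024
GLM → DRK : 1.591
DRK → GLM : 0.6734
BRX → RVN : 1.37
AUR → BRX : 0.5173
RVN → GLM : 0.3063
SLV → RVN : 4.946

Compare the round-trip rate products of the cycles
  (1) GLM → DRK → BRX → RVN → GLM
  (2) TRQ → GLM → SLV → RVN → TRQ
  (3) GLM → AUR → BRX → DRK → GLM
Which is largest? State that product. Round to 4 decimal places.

(1) 1.591 × 1.825 × 1.37 × 0.3063 = 1.21843
(2) 0.5969 × 0.6841 × 4.946 × 0.4985 = 1.00679
(3) 5.024 × 0.5173 × 0.5756 × 0.6734 = 1.00736
Highest is cycle (1) at 1.2184 (>1, arbitrage).

1.2184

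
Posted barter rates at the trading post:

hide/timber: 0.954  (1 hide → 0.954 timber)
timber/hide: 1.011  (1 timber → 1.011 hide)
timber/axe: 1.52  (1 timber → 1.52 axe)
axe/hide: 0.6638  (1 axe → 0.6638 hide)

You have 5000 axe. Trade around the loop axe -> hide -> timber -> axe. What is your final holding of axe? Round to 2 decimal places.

5000 axe × 0.6638 = 3319 hide
3319 hide × 0.954 = 3166.326 timber
3166.326 timber × 1.52 = 4812.81552 axe

4812.82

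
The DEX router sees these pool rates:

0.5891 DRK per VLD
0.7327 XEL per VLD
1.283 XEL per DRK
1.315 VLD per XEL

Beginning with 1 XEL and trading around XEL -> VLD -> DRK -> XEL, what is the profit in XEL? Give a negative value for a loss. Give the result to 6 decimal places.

1 XEL × 1.315 = 1.315 VLD
1.315 VLD × 0.5891 = 0.7746665 DRK
0.7746665 DRK × 1.283 = 0.9938971195 XEL
Net change: 0.9938971195 − 1 = -0.0061028805 XEL

-0.006103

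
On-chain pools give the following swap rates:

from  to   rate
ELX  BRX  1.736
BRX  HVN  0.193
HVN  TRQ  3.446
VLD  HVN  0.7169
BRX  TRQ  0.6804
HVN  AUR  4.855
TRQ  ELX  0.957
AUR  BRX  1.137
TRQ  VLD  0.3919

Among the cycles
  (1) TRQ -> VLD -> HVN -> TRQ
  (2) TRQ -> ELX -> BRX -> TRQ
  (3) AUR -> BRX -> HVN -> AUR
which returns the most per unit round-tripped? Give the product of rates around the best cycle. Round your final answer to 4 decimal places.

(1) 0.3919 × 0.7169 × 3.446 = 0.96816
(2) 0.957 × 1.736 × 0.6804 = 1.13038
(3) 1.137 × 0.193 × 4.855 = 1.06539
Highest is cycle (2) at 1.1304 (>1, arbitrage).

1.1304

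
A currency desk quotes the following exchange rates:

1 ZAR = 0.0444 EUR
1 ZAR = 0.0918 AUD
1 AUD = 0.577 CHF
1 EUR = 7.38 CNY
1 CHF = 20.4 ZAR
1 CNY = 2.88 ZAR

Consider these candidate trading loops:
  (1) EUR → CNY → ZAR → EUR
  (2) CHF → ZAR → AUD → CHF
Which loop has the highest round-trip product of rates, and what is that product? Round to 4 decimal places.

(1) 7.38 × 2.88 × 0.0444 = 0.94370
(2) 20.4 × 0.0918 × 0.577 = 1.08056
Highest is cycle (2) at 1.0806 (>1, arbitrage).

1.0806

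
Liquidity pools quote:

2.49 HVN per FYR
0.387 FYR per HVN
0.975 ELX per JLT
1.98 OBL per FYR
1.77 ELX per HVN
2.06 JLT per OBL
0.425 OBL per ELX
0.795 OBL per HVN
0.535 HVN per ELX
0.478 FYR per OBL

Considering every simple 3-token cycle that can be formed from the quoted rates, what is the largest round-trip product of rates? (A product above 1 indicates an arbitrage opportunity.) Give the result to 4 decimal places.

FYR→HVN→OBL→FYR: 2.49 × 0.795 × 0.478 = 0.94622
JLT→ELX→OBL→JLT: 0.975 × 0.425 × 2.06 = 0.85361
Maximum is FYR→HVN→OBL→FYR at 0.9462; no arbitrage — every cycle loses value.

0.9462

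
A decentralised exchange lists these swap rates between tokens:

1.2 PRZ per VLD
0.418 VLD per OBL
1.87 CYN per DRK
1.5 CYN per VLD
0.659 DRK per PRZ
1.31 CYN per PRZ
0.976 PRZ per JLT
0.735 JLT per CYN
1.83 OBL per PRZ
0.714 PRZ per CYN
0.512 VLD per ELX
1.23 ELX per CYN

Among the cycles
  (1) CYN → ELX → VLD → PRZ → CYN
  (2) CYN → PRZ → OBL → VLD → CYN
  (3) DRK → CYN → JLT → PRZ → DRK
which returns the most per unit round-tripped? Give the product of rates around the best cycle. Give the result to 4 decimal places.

0.9900

(1) 1.23 × 0.512 × 1.2 × 1.31 = 0.98998
(2) 0.714 × 1.83 × 0.418 × 1.5 = 0.81925
(3) 1.87 × 0.735 × 0.976 × 0.659 = 0.88402
Highest is cycle (1) at 0.9900 (≤1, no arbitrage).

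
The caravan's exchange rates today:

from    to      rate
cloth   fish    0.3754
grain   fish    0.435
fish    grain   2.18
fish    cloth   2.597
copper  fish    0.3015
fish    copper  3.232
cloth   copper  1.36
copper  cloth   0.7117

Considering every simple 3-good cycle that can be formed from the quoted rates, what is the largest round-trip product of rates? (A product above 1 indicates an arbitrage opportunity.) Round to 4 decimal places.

copper→fish→cloth→copper: 0.3015 × 2.597 × 1.36 = 1.06487
copper→cloth→fish→copper: 0.7117 × 0.3754 × 3.232 = 0.86350
Maximum is copper→fish→cloth→copper at 1.0649; arbitrage exists.

1.0649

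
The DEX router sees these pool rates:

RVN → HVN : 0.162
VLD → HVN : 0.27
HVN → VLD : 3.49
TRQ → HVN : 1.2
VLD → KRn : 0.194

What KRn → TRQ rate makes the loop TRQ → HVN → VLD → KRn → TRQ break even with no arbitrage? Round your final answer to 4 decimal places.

Known legs of the cycle: 1.2 × 3.49 × 0.194 = 0.812472
For no arbitrage the full-cycle product must be 1, so the missing rate is 1 / 0.812472 ≈ 1.230812.

1.2308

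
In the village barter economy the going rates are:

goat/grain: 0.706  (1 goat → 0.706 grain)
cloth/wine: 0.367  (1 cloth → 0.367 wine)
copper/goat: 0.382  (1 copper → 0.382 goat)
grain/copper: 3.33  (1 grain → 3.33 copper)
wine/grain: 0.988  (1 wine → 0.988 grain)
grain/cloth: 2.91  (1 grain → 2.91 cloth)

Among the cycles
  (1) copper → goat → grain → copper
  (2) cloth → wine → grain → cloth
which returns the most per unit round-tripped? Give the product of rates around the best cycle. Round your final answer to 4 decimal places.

1.0552

(1) 0.382 × 0.706 × 3.33 = 0.89807
(2) 0.367 × 0.988 × 2.91 = 1.05515
Highest is cycle (2) at 1.0552 (>1, arbitrage).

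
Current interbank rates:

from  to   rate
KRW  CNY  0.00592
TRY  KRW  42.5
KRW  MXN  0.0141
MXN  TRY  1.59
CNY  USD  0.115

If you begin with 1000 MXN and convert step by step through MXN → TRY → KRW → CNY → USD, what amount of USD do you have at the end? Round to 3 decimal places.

1000 MXN × 1.59 = 1590 TRY
1590 TRY × 42.5 = 67575 KRW
67575 KRW × 0.00592 = 400.044 CNY
400.044 CNY × 0.115 = 46.00506 USD

46.005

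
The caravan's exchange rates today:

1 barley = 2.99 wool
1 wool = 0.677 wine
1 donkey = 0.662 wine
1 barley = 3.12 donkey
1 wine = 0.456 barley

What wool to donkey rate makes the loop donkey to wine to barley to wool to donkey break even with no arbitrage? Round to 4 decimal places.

1.1079

Known legs of the cycle: 0.662 × 0.456 × 2.99 = 0.90259728
For no arbitrage the full-cycle product must be 1, so the missing rate is 1 / 0.90259728 ≈ 1.107914.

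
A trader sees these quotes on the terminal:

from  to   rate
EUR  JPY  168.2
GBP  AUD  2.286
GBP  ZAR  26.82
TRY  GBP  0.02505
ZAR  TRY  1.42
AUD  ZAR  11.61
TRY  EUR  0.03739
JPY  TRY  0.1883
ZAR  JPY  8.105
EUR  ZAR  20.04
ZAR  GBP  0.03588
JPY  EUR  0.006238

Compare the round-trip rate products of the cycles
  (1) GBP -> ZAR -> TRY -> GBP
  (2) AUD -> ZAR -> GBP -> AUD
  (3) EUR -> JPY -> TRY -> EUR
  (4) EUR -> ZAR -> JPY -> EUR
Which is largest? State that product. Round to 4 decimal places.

1.1842

(1) 26.82 × 1.42 × 0.02505 = 0.95401
(2) 11.61 × 0.03588 × 2.286 = 0.95227
(3) 168.2 × 0.1883 × 0.03739 = 1.18422
(4) 20.04 × 8.105 × 0.006238 = 1.01320
Highest is cycle (3) at 1.1842 (>1, arbitrage).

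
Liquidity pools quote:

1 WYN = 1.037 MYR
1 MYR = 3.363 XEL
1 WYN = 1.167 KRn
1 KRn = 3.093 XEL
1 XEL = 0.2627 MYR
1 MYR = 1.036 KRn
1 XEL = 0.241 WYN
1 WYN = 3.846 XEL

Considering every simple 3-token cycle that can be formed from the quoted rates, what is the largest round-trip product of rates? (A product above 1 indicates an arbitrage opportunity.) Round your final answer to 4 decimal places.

0.8699

XEL→WYN→KRn→XEL: 0.241 × 1.167 × 3.093 = 0.86990
XEL→MYR→KRn→XEL: 0.2627 × 1.036 × 3.093 = 0.84178
XEL→WYN→MYR→XEL: 0.241 × 1.037 × 3.363 = 0.84047
Maximum is XEL→WYN→KRn→XEL at 0.8699; no arbitrage — every cycle loses value.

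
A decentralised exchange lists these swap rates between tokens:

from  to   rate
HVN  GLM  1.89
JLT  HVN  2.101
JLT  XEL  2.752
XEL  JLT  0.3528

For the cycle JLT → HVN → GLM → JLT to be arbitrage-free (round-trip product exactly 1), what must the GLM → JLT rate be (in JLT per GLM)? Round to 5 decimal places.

Known legs of the cycle: 2.101 × 1.89 = 3.97089
For no arbitrage the full-cycle product must be 1, so the missing rate is 1 / 3.97089 ≈ 0.2518327.

0.25183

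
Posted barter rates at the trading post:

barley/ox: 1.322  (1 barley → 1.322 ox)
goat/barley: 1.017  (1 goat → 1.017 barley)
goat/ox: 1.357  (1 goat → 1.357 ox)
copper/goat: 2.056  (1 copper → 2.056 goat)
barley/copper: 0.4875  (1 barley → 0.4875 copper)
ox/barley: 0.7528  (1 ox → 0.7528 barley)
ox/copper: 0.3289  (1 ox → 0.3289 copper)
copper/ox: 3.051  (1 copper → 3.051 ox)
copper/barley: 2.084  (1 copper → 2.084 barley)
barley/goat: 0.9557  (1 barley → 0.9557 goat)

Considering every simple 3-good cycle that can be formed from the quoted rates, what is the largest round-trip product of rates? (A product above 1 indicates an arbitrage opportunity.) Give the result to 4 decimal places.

1.1197

ox→barley→copper→ox: 0.7528 × 0.4875 × 3.051 = 1.11969
copper→goat→barley→copper: 2.056 × 1.017 × 0.4875 = 1.01934
ox→barley→goat→ox: 0.7528 × 0.9557 × 1.357 = 0.97629
ox→copper→goat→ox: 0.3289 × 2.056 × 1.357 = 0.91763
ox→copper→barley→ox: 0.3289 × 2.084 × 1.322 = 0.90614
Maximum is ox→barley→copper→ox at 1.1197; arbitrage exists.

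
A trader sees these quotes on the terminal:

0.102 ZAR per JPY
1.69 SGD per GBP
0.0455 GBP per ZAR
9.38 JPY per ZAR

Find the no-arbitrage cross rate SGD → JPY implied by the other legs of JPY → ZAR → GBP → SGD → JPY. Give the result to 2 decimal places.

127.50

Known legs of the cycle: 0.102 × 0.0455 × 1.69 = 0.00784329
For no arbitrage the full-cycle product must be 1, so the missing rate is 1 / 0.00784329 ≈ 127.4975.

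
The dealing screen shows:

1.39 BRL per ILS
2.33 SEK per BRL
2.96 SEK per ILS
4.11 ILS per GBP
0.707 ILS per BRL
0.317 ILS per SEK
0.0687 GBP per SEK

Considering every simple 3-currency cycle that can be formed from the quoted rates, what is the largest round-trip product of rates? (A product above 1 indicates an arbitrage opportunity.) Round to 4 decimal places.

ILS→BRL→SEK→ILS: 1.39 × 2.33 × 0.317 = 1.02667
ILS→SEK→GBP→ILS: 2.96 × 0.0687 × 4.11 = 0.83578
Maximum is ILS→BRL→SEK→ILS at 1.0267; arbitrage exists.

1.0267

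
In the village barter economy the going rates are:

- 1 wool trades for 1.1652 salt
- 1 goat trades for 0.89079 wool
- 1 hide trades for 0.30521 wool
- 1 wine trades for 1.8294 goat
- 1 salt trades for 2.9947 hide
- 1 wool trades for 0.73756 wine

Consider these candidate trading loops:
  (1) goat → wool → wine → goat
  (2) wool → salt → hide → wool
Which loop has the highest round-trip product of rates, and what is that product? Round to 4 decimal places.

(1) 0.89079 × 0.73756 × 1.8294 = 1.20194
(2) 1.1652 × 2.9947 × 0.30521 = 1.06501
Highest is cycle (1) at 1.2019 (>1, arbitrage).

1.2019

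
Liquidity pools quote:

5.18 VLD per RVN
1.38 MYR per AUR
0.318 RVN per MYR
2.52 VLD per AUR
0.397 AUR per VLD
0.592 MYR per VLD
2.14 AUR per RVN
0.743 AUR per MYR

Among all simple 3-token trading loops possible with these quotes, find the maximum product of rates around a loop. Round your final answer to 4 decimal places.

1.1084

VLD→MYR→AUR→VLD: 0.592 × 0.743 × 2.52 = 1.10844
VLD→MYR→RVN→VLD: 0.592 × 0.318 × 5.18 = 0.97517
MYR→RVN→AUR→MYR: 0.318 × 2.14 × 1.38 = 0.93912
Maximum is VLD→MYR→AUR→VLD at 1.1084; arbitrage exists.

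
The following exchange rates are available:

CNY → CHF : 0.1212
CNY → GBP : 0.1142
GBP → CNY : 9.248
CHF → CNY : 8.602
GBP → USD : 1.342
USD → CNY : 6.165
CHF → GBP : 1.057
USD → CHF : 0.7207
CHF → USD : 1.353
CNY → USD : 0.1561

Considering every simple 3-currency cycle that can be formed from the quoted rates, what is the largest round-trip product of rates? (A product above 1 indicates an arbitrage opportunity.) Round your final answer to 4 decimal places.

GBP→CNY→CHF→GBP: 9.248 × 0.1212 × 1.057 = 1.18475
GBP→USD→CHF→GBP: 1.342 × 0.7207 × 1.057 = 1.02231
CHF→USD→CNY→CHF: 1.353 × 6.165 × 0.1212 = 1.01096
CHF→CNY→USD→CHF: 8.602 × 0.1561 × 0.7207 = 0.96774
GBP→USD→CNY→GBP: 1.342 × 6.165 × 0.1142 = 0.94483
Maximum is GBP→CNY→CHF→GBP at 1.1847; arbitrage exists.

1.1847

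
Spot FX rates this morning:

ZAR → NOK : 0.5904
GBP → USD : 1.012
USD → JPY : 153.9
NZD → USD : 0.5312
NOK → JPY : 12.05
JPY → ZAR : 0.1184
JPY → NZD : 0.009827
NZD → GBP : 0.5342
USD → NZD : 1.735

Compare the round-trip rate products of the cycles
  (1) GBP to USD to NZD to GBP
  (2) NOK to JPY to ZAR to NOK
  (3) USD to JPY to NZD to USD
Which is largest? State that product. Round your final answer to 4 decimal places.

(1) 1.012 × 1.735 × 0.5342 = 0.93796
(2) 12.05 × 0.1184 × 0.5904 = 0.84234
(3) 153.9 × 0.009827 × 0.5312 = 0.80337
Highest is cycle (1) at 0.9380 (≤1, no arbitrage).

0.9380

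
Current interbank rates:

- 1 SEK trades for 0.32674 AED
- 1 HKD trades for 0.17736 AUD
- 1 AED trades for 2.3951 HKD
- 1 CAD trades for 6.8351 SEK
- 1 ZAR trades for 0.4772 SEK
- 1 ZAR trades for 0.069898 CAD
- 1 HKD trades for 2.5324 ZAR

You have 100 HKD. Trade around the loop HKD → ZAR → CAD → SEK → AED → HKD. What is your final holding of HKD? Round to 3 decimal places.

94.682

100 HKD × 2.5324 = 253.24 ZAR
253.24 ZAR × 0.069898 = 17.70096952 CAD
17.70096952 CAD × 6.8351 = 120.987896766152 SEK
120.987896766152 SEK × 0.32674 = 39.53158538937250448 AED
39.53158538937250448 AED × 2.3951 = 94.682100166086085480048 HKD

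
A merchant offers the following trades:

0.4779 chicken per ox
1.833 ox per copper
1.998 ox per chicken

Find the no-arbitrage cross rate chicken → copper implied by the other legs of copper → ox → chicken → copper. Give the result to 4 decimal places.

1.1416

Known legs of the cycle: 1.833 × 0.4779 = 0.8759907
For no arbitrage the full-cycle product must be 1, so the missing rate is 1 / 0.8759907 ≈ 1.141565.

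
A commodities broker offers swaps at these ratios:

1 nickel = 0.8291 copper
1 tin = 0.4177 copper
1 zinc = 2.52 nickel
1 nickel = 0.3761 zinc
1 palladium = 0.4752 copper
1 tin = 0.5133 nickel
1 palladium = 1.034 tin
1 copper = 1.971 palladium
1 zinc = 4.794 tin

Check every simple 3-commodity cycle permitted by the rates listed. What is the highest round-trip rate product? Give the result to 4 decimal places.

tin→nickel→zinc→tin: 0.5133 × 0.3761 × 4.794 = 0.92549
tin→copper→palladium→tin: 0.4177 × 1.971 × 1.034 = 0.85128
Maximum is tin→nickel→zinc→tin at 0.9255; no arbitrage — every cycle loses value.

0.9255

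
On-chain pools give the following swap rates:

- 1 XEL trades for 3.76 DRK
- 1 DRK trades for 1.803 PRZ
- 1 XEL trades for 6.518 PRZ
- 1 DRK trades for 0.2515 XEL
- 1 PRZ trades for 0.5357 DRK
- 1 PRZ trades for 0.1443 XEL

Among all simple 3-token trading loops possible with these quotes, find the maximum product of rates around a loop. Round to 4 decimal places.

PRZ→XEL→DRK→PRZ: 0.1443 × 3.76 × 1.803 = 0.97825
PRZ→DRK→XEL→PRZ: 0.5357 × 0.2515 × 6.518 = 0.87816
Maximum is PRZ→XEL→DRK→PRZ at 0.9783; no arbitrage — every cycle loses value.

0.9783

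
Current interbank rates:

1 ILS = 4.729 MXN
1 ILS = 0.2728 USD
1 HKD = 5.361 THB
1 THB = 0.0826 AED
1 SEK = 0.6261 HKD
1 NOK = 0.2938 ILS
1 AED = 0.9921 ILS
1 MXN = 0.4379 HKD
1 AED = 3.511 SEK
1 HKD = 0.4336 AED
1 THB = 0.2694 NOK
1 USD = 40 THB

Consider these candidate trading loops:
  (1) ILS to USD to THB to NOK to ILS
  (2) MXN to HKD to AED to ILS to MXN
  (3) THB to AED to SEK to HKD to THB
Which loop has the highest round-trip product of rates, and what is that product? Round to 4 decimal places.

(1) 0.2728 × 40 × 0.2694 × 0.2938 = 0.86368
(2) 0.4379 × 0.4336 × 0.9921 × 4.729 = 0.89082
(3) 0.0826 × 3.511 × 0.6261 × 5.361 = 0.97342
Highest is cycle (3) at 0.9734 (≤1, no arbitrage).

0.9734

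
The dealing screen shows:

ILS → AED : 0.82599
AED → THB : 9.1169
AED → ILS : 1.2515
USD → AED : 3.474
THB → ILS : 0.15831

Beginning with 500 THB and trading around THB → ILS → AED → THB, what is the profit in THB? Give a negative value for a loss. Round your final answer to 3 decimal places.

500 THB × 0.15831 = 79.155 ILS
79.155 ILS × 0.82599 = 65.38123845 AED
65.38123845 AED × 9.1169 = 596.074212824805 THB
Net change: 596.074212824805 − 500 = 96.074212824805 THB

96.074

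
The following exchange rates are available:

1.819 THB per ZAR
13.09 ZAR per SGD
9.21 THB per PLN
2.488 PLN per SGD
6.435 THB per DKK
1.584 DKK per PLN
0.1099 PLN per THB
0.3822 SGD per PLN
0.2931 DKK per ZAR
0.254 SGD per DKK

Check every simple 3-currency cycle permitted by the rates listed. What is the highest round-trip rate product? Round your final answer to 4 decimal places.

PLN→DKK→THB→PLN: 1.584 × 6.435 × 0.1099 = 1.12022
PLN→DKK→SGD→PLN: 1.584 × 0.254 × 2.488 = 1.00101
DKK→SGD→ZAR→DKK: 0.254 × 13.09 × 0.2931 = 0.97452
Maximum is PLN→DKK→THB→PLN at 1.1202; arbitrage exists.

1.1202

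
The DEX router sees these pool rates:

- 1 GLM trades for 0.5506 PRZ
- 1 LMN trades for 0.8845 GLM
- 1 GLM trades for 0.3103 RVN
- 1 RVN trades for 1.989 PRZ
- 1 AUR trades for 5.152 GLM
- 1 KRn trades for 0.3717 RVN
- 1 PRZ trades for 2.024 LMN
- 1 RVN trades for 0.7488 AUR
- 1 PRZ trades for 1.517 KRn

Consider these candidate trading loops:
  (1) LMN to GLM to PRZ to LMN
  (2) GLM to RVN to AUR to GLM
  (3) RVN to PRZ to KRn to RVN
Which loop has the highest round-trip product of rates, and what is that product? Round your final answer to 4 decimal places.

(1) 0.8845 × 0.5506 × 2.024 = 0.98570
(2) 0.3103 × 0.7488 × 5.152 = 1.19708
(3) 1.989 × 1.517 × 0.3717 = 1.12154
Highest is cycle (2) at 1.1971 (>1, arbitrage).

1.1971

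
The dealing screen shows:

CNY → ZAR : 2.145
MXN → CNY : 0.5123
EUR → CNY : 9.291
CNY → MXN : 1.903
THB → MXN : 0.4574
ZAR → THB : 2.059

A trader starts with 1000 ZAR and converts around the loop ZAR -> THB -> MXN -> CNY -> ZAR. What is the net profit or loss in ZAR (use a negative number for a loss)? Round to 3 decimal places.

1000 ZAR × 2.059 = 2059 THB
2059 THB × 0.4574 = 941.7866 MXN
941.7866 MXN × 0.5123 = 482.47727518 CNY
482.47727518 CNY × 2.145 = 1034.9137552611 ZAR
Net change: 1034.9137552611 − 1000 = 34.9137552611 ZAR

34.914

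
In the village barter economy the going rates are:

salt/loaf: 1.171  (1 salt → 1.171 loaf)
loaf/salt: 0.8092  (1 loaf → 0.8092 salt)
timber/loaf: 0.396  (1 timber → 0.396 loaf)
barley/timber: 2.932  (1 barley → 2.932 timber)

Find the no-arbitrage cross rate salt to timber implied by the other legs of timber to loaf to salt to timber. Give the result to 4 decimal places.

Known legs of the cycle: 0.396 × 0.8092 = 0.3204432
For no arbitrage the full-cycle product must be 1, so the missing rate is 1 / 0.3204432 ≈ 3.120678.

3.1207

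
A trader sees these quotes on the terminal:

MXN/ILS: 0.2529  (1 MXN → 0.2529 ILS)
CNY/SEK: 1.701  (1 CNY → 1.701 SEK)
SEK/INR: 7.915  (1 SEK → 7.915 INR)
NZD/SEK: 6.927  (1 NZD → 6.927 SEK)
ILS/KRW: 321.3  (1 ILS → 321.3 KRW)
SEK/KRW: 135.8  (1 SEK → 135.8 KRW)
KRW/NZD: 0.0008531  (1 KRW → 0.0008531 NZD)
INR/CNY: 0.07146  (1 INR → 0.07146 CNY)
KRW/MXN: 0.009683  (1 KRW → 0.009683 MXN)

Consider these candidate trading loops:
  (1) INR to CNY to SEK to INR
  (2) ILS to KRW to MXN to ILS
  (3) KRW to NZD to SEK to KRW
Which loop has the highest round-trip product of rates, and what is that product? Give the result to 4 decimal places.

0.9621

(1) 0.07146 × 1.701 × 7.915 = 0.96210
(2) 321.3 × 0.009683 × 0.2529 = 0.78681
(3) 0.0008531 × 6.927 × 135.8 = 0.80250
Highest is cycle (1) at 0.9621 (≤1, no arbitrage).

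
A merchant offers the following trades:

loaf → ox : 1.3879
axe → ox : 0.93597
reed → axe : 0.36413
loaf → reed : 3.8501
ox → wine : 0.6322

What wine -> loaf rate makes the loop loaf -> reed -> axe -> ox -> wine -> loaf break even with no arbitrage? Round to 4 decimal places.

1.2055

Known legs of the cycle: 3.8501 × 0.36413 × 0.93597 × 0.6322 = 0.829554438213597642
For no arbitrage the full-cycle product must be 1, so the missing rate is 1 / 0.829554438213597642 ≈ 1.205466.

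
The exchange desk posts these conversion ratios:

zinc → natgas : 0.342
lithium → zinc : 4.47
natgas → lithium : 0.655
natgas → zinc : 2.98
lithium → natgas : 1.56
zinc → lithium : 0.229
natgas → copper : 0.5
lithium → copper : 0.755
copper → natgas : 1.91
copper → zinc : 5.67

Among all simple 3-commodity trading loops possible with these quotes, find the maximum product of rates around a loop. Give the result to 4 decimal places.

1.0646

zinc→lithium→natgas→zinc: 0.229 × 1.56 × 2.98 = 1.06458
zinc→natgas→lithium→zinc: 0.342 × 0.655 × 4.47 = 1.00132
zinc→lithium→copper→zinc: 0.229 × 0.755 × 5.67 = 0.98031
zinc→natgas→copper→zinc: 0.342 × 0.5 × 5.67 = 0.96957
lithium→copper→natgas→lithium: 0.755 × 1.91 × 0.655 = 0.94454
Maximum is zinc→lithium→natgas→zinc at 1.0646; arbitrage exists.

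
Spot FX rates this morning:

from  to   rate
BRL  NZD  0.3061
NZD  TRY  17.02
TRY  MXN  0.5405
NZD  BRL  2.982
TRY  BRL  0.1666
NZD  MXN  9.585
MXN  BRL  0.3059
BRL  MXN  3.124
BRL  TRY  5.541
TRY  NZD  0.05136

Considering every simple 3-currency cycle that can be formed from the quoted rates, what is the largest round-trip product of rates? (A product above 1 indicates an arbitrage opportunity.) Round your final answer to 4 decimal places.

0.9161

MXN→BRL→TRY→MXN: 0.3059 × 5.541 × 0.5405 = 0.91614
MXN→BRL→NZD→MXN: 0.3059 × 0.3061 × 9.585 = 0.89750
TRY→BRL→NZD→TRY: 0.1666 × 0.3061 × 17.02 = 0.86796
TRY→NZD→BRL→TRY: 0.05136 × 2.982 × 5.541 = 0.84863
Maximum is MXN→BRL→TRY→MXN at 0.9161; no arbitrage — every cycle loses value.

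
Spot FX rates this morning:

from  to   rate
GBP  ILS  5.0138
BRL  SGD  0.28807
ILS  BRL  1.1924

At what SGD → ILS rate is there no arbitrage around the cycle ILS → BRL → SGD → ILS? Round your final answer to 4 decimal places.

2.9113

Known legs of the cycle: 1.1924 × 0.28807 = 0.343494668
For no arbitrage the full-cycle product must be 1, so the missing rate is 1 / 0.343494668 ≈ 2.911253.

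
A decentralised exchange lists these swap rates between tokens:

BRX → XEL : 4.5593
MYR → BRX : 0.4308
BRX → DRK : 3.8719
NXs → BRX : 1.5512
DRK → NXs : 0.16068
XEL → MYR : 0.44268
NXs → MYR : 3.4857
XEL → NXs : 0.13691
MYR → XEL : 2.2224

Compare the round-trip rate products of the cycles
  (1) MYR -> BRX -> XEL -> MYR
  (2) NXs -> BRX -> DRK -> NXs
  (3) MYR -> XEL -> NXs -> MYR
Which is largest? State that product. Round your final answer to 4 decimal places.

(1) 0.4308 × 4.5593 × 0.44268 = 0.86949
(2) 1.5512 × 3.8719 × 0.16068 = 0.96506
(3) 2.2224 × 0.13691 × 3.4857 = 1.06059
Highest is cycle (3) at 1.0606 (>1, arbitrage).

1.0606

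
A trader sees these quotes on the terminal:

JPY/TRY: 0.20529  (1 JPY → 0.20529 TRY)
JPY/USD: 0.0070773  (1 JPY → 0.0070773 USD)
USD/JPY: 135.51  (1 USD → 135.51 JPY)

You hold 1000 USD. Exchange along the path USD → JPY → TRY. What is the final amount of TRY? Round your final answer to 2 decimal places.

1000 USD × 135.51 = 135510 JPY
135510 JPY × 0.20529 = 27818.8479 TRY

27818.85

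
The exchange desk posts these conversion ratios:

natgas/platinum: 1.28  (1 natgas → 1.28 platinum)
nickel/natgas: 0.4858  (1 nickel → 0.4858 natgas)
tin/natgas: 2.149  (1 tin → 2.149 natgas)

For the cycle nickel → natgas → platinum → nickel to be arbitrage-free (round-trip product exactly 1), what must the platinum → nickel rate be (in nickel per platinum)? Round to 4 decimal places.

Known legs of the cycle: 0.4858 × 1.28 = 0.621824
For no arbitrage the full-cycle product must be 1, so the missing rate is 1 / 0.621824 ≈ 1.608172.

1.6082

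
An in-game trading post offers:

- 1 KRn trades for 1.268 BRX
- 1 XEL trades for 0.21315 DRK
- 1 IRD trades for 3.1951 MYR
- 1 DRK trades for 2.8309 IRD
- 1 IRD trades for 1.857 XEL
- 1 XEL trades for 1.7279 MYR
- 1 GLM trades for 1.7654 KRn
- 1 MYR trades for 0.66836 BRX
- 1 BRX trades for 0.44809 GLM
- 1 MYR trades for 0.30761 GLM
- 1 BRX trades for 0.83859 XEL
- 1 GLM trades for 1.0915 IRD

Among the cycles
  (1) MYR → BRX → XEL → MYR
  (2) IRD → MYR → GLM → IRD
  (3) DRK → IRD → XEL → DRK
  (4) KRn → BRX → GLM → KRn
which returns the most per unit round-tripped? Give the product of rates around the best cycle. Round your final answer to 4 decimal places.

(1) 0.66836 × 0.83859 × 1.7279 = 0.96845
(2) 3.1951 × 0.30761 × 1.0915 = 1.07278
(3) 2.8309 × 1.857 × 0.21315 = 1.12053
(4) 1.268 × 0.44809 × 1.7654 = 1.00306
Highest is cycle (3) at 1.1205 (>1, arbitrage).

1.1205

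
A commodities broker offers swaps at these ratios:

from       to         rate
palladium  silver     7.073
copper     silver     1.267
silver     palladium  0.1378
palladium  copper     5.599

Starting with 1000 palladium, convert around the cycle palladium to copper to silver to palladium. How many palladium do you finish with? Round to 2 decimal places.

1000 palladium × 5.599 = 5599 copper
5599 copper × 1.267 = 7093.933 silver
7093.933 silver × 0.1378 = 977.5439674 palladium

977.54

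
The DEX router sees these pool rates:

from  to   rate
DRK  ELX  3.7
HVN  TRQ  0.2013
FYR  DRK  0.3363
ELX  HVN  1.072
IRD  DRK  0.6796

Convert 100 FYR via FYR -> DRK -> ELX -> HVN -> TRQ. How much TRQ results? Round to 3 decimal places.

100 FYR × 0.3363 = 33.63 DRK
33.63 DRK × 3.7 = 124.431 ELX
124.431 ELX × 1.072 = 133.390032 HVN
133.390032 HVN × 0.2013 = 26.8514134416 TRQ

26.851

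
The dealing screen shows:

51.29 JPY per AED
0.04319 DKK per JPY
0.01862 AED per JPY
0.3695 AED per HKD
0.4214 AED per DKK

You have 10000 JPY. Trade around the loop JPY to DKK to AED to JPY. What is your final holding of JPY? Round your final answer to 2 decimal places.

10000 JPY × 0.04319 = 431.9 DKK
431.9 DKK × 0.4214 = 182.00266 AED
182.00266 AED × 51.29 = 9334.9164314 JPY

9334.92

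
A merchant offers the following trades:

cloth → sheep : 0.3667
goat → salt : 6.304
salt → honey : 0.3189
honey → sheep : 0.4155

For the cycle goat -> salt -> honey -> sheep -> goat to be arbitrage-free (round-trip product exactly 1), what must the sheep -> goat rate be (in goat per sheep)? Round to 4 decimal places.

Known legs of the cycle: 6.304 × 0.3189 × 0.4155 = 0.8352985968
For no arbitrage the full-cycle product must be 1, so the missing rate is 1 / 0.8352985968 ≈ 1.197177.

1.1972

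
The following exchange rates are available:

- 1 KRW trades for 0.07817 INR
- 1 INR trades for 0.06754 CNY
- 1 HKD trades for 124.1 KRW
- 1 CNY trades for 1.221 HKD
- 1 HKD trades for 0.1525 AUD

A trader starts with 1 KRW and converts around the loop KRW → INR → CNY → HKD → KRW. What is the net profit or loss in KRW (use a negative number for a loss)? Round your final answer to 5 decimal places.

-0.20000

1 KRW × 0.07817 = 0.07817 INR
0.07817 INR × 0.06754 = 0.0052796018 CNY
0.0052796018 CNY × 1.221 = 0.0064463937978 HKD
0.0064463937978 HKD × 124.1 = 0.79999747030698 KRW
Net change: 0.79999747030698 − 1 = -0.20000252969302 KRW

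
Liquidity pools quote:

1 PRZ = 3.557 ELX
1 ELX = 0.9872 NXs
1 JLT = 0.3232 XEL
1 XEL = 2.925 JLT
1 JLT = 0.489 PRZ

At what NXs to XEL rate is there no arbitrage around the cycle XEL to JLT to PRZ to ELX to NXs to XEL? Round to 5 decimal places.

0.19910

Known legs of the cycle: 2.925 × 0.489 × 3.557 × 0.9872 = 5.02254389988
For no arbitrage the full-cycle product must be 1, so the missing rate is 1 / 5.02254389988 ≈ 0.1991023.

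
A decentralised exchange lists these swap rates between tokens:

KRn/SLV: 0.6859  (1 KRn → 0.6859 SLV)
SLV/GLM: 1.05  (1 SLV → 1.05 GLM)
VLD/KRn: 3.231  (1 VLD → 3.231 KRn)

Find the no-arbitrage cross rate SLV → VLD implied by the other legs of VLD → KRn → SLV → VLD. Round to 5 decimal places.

Known legs of the cycle: 3.231 × 0.6859 = 2.2161429
For no arbitrage the full-cycle product must be 1, so the missing rate is 1 / 2.2161429 ≈ 0.4512344.

0.45123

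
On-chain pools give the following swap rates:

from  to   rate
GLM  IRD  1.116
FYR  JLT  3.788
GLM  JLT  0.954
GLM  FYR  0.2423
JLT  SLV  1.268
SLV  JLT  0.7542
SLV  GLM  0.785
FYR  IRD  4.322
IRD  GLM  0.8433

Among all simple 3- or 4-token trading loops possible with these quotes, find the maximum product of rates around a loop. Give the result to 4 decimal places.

0.9496

GLM→JLT→SLV→GLM: 0.954 × 1.268 × 0.785 = 0.94959
GLM→FYR→JLT→SLV→GLM: 0.2423 × 3.788 × 1.268 × 0.785 = 0.91359
GLM→FYR→IRD→GLM: 0.2423 × 4.322 × 0.8433 = 0.88312
Maximum is GLM→JLT→SLV→GLM at 0.9496; no arbitrage — every cycle loses value.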